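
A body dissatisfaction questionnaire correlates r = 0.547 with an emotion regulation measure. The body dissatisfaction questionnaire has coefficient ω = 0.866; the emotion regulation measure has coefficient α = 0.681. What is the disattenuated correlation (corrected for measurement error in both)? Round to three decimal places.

r_true = r_obs / √(r_xx · r_yy) = 0.547 / √(0.866 × 0.681) = 0.547 / √0.589746 = 0.547 / 0.7679 ≈ 0.712.

0.712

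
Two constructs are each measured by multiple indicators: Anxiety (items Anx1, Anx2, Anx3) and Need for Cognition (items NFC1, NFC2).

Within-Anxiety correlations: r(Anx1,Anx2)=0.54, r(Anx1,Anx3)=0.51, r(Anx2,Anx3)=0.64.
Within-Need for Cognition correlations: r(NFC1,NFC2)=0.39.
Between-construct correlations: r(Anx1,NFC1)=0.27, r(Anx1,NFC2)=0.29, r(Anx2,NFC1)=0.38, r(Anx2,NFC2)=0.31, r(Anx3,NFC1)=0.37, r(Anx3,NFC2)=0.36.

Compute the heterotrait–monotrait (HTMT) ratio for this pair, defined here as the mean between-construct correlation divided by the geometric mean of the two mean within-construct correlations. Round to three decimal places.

0.704

Mean between = 1.98/6 = 0.3300.
Mean within-Anx = 1.69/3 = 0.5633; mean within-NFC = 0.39/1 = 0.3900.
Geometric mean = √(0.5633 × 0.3900) = 0.4687.
HTMT = 0.3300 / 0.4687 = 0.704.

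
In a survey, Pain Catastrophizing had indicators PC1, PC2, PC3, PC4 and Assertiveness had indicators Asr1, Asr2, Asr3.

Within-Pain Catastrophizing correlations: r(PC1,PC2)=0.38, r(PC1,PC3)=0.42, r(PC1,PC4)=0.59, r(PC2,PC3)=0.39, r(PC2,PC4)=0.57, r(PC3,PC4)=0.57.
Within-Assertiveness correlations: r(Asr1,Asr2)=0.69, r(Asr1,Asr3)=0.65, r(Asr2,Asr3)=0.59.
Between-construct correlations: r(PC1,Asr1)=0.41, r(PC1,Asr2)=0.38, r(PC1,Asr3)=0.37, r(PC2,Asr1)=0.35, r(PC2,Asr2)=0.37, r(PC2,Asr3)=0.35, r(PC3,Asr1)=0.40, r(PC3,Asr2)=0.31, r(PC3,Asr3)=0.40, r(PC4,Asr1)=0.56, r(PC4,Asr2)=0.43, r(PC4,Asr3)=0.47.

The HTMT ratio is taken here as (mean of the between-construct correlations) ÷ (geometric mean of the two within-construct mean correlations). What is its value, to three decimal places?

Mean heterotrait r = 4.80/12 = 0.4000.
Mean within-PC = 2.92/6 = 0.4867; mean within-Asr = 1.93/3 = 0.6433.
Geometric mean = √(0.4867 × 0.6433) = 0.5595.
HTMT = 0.4000 / 0.5595 = 0.715.

0.715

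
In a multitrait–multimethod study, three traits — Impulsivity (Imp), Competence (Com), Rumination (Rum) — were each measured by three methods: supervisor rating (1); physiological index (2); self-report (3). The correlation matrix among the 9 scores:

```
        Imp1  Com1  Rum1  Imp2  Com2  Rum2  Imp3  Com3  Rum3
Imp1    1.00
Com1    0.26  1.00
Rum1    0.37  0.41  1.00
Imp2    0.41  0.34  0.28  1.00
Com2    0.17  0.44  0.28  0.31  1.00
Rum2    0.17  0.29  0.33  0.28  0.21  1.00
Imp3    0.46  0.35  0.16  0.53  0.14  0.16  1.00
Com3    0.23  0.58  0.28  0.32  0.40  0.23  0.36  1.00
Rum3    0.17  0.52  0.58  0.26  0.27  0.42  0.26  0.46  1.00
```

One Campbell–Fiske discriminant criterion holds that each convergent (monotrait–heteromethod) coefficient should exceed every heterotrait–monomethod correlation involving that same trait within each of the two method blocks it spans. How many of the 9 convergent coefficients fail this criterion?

3

Checking each validity diagonal entry against its comparison values:
Imp (methods 1·2): 0.41 vs {0.26, 0.31, 0.37, 0.28} → pass.
Imp (methods 1·3): 0.46 vs {0.26, 0.36, 0.37, 0.26} → pass.
Imp (methods 2·3): 0.53 vs {0.31, 0.36, 0.28, 0.26} → pass.
Com (methods 1·2): 0.44 vs {0.26, 0.31, 0.41, 0.21} → pass.
Com (methods 1·3): 0.58 vs {0.26, 0.36, 0.41, 0.46} → pass.
Com (methods 2·3): 0.40 vs {0.31, 0.36, 0.21, 0.46} → fail.
Rum (methods 1·2): 0.33 vs {0.37, 0.28, 0.41, 0.21} → fail.
Rum (methods 1·3): 0.58 vs {0.37, 0.26, 0.41, 0.46} → pass.
Rum (methods 2·3): 0.42 vs {0.28, 0.26, 0.21, 0.46} → fail.
3 of 9 fail.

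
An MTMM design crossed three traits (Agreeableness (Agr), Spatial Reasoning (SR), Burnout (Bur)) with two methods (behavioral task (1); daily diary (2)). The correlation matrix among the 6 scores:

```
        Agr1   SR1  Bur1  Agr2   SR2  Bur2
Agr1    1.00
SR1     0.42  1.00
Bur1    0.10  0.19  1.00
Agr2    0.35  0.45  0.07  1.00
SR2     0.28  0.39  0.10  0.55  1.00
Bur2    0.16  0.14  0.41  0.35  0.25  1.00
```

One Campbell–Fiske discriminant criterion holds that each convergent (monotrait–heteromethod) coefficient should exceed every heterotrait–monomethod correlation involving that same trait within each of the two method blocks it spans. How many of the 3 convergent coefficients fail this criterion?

2

Checking each validity diagonal entry against its comparison values:
Agr (methods 1·2): 0.35 vs {0.42, 0.55, 0.10, 0.35} → fail.
SR (methods 1·2): 0.39 vs {0.42, 0.55, 0.19, 0.25} → fail.
Bur (methods 1·2): 0.41 vs {0.10, 0.35, 0.19, 0.25} → pass.
2 of 3 fail.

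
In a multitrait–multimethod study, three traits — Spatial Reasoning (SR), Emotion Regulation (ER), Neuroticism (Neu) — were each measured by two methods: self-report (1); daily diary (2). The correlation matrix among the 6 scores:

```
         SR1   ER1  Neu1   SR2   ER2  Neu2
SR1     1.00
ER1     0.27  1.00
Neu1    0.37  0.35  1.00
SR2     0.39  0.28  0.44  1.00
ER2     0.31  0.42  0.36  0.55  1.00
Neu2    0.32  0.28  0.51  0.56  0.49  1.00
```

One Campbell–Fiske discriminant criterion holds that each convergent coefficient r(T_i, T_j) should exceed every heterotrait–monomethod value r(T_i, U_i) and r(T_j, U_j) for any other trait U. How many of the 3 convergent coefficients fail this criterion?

3

Checking each validity diagonal entry against its comparison values:
SR (methods 1·2): 0.39 vs {0.27, 0.55, 0.37, 0.56} → fail.
ER (methods 1·2): 0.42 vs {0.27, 0.55, 0.35, 0.49} → fail.
Neu (methods 1·2): 0.51 vs {0.37, 0.56, 0.35, 0.49} → fail.
3 of 3 fail.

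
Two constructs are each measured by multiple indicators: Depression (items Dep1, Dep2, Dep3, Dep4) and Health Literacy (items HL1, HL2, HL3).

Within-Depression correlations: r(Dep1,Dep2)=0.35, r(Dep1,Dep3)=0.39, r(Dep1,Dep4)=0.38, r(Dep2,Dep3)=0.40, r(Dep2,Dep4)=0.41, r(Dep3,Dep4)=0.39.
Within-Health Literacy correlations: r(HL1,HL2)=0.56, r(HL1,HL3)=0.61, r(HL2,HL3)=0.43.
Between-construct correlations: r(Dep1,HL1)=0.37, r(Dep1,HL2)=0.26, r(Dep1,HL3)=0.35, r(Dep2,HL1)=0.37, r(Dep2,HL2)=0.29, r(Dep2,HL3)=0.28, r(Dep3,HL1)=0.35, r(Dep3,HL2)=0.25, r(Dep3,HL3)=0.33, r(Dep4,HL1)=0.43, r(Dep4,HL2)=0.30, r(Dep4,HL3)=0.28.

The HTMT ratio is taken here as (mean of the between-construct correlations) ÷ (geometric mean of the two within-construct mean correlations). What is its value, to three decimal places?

0.708

Mean between = 3.86/12 = 0.3217.
Mean within-Dep = 2.32/6 = 0.3867; mean within-HL = 1.60/3 = 0.5333.
Geometric mean = √(0.3867 × 0.5333) = 0.4541.
HTMT = 0.3217 / 0.4541 = 0.708.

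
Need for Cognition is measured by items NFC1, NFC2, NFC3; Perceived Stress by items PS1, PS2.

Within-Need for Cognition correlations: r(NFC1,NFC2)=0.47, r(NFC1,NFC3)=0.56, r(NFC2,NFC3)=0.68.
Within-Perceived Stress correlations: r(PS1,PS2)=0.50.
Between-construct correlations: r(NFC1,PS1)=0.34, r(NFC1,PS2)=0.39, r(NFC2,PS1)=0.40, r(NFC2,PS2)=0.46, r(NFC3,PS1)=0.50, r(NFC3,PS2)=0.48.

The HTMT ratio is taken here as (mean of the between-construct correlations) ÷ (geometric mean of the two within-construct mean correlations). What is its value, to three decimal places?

Mean heterotrait r = 2.57/6 = 0.4283.
Mean within-NFC = 1.71/3 = 0.5700; mean within-PS = 0.50/1 = 0.5000.
Geometric mean = √(0.5700 × 0.5000) = 0.5339.
HTMT = 0.4283 / 0.5339 = 0.802.

0.802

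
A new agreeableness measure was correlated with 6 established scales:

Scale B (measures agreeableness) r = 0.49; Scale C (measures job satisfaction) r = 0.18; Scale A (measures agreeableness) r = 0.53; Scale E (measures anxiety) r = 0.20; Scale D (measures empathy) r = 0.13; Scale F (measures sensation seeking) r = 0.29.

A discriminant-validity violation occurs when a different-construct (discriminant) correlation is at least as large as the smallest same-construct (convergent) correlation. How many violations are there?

Convergent (same construct = agreeableness): Scale B, Scale A.
Smallest convergent = 0.49. Discriminant values: 0.18, 0.20, 0.13, 0.29; count ≥ 0.49 → 0.

0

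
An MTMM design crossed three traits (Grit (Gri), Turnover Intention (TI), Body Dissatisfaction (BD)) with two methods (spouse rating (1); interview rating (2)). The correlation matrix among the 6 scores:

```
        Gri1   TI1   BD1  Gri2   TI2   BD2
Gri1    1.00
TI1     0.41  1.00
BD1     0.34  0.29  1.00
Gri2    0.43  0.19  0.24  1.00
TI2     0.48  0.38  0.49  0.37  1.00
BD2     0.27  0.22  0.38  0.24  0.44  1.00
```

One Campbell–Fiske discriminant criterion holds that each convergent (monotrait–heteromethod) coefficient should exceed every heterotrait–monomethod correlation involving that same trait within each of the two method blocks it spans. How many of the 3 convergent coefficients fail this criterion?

2

Each convergent coefficient versus the relevant comparison correlations:
Gri (methods 1·2): 0.43 vs {0.41, 0.37, 0.34, 0.24} → pass.
TI (methods 1·2): 0.38 vs {0.41, 0.37, 0.29, 0.44} → fail.
BD (methods 1·2): 0.38 vs {0.34, 0.24, 0.29, 0.44} → fail.
2 of 3 fail.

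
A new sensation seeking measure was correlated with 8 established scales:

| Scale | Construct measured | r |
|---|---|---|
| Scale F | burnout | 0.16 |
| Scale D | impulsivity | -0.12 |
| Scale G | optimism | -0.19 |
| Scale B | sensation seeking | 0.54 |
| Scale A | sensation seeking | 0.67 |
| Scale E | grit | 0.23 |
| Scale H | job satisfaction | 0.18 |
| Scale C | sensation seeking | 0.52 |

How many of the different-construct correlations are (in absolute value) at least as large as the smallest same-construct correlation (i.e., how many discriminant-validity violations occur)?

0

Convergent (same construct = sensation seeking): Scale B, Scale A, Scale C.
Smallest convergent = 0.52. Discriminant |r|: 0.16, 0.12, 0.19, 0.23, 0.18; count ≥ 0.52 → 0.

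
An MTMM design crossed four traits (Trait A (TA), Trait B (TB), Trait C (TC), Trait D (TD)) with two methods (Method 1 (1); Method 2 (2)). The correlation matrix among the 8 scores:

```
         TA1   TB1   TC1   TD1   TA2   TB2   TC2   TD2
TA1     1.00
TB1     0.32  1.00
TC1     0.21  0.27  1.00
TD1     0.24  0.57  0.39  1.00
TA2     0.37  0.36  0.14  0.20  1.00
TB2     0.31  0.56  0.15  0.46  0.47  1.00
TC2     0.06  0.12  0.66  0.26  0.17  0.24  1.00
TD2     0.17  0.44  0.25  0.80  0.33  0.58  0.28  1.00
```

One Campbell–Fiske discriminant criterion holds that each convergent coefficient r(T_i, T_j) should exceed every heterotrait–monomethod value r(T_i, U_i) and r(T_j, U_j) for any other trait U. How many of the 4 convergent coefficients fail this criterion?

Convergent coefficients and their comparison sets:
TA (methods 1·2): 0.37 vs {0.32, 0.47, 0.21, 0.17, 0.24, 0.33} → fail.
TB (methods 1·2): 0.56 vs {0.32, 0.47, 0.27, 0.24, 0.57, 0.58} → fail.
TC (methods 1·2): 0.66 vs {0.21, 0.17, 0.27, 0.24, 0.39, 0.28} → pass.
TD (methods 1·2): 0.80 vs {0.24, 0.33, 0.57, 0.58, 0.39, 0.28} → pass.
2 of 4 fail.

2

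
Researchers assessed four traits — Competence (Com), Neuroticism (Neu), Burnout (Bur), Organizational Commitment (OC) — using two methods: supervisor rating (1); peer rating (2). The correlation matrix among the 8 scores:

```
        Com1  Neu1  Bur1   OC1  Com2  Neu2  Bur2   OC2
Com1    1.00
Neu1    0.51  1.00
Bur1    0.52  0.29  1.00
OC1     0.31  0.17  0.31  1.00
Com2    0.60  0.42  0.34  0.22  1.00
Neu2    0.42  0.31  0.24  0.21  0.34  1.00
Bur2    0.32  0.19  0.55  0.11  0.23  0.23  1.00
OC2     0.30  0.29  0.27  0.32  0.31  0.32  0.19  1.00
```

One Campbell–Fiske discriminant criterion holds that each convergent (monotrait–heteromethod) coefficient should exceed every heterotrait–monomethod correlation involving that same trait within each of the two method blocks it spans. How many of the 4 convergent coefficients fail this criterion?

Checking each validity diagonal entry against its comparison values:
Com (methods 1·2): 0.60 vs {0.51, 0.34, 0.52, 0.23, 0.31, 0.31} → pass.
Neu (methods 1·2): 0.31 vs {0.51, 0.34, 0.29, 0.23, 0.17, 0.32} → fail.
Bur (methods 1·2): 0.55 vs {0.52, 0.23, 0.29, 0.23, 0.31, 0.19} → pass.
OC (methods 1·2): 0.32 vs {0.31, 0.31, 0.17, 0.32, 0.31, 0.19} → fail.
2 of 4 fail.

2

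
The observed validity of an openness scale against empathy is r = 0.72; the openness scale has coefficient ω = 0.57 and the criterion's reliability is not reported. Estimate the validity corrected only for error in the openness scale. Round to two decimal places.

0.95

Single correction: r_c = r_obs / √r_xx = 0.72 / √0.57 = 0.72 / 0.7550 ≈ 0.95.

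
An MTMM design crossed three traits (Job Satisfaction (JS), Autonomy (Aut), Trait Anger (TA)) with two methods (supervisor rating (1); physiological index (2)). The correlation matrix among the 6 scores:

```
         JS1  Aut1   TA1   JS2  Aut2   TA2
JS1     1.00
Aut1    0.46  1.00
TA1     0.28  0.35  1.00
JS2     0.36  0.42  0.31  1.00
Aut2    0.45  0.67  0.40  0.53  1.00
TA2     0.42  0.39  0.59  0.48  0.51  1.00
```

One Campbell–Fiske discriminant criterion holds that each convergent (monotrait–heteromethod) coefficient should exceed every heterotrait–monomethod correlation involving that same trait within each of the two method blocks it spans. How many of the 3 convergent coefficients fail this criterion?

Checking each validity diagonal entry against its comparison values:
JS (methods 1·2): 0.36 vs {0.46, 0.53, 0.28, 0.48} → fail.
Aut (methods 1·2): 0.67 vs {0.46, 0.53, 0.35, 0.51} → pass.
TA (methods 1·2): 0.59 vs {0.28, 0.48, 0.35, 0.51} → pass.
1 of 3 fail.

1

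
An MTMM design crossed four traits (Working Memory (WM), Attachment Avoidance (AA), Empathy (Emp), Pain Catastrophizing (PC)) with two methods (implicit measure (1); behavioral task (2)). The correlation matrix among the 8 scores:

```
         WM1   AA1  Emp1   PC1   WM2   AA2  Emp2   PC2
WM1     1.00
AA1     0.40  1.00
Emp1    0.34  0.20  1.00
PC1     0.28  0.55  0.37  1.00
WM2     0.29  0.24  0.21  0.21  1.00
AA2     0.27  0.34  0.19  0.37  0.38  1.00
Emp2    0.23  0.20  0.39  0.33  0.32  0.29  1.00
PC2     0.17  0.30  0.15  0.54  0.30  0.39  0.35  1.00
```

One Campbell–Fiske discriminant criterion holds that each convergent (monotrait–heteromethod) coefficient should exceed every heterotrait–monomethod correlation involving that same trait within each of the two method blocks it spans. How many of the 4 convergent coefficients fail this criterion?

3

Each convergent coefficient versus the relevant comparison correlations:
WM (methods 1·2): 0.29 vs {0.40, 0.38, 0.34, 0.32, 0.28, 0.30} → fail.
AA (methods 1·2): 0.34 vs {0.40, 0.38, 0.20, 0.29, 0.55, 0.39} → fail.
Emp (methods 1·2): 0.39 vs {0.34, 0.32, 0.20, 0.29, 0.37, 0.35} → pass.
PC (methods 1·2): 0.54 vs {0.28, 0.30, 0.55, 0.39, 0.37, 0.35} → fail.
3 of 4 fail.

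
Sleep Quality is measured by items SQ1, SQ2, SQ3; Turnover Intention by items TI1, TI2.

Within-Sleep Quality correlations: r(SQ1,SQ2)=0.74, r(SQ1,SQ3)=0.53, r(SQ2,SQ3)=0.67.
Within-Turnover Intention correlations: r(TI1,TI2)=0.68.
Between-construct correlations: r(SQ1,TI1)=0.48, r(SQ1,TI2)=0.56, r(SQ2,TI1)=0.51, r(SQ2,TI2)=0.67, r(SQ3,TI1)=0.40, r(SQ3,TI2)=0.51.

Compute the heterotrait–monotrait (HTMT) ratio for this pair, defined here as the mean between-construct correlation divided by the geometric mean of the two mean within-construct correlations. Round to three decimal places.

Mean between = 3.13/6 = 0.5217.
Mean within-SQ = 1.94/3 = 0.6467; mean within-TI = 0.68/1 = 0.6800.
Geometric mean = √(0.6467 × 0.6800) = 0.6631.
HTMT = 0.5217 / 0.6631 = 0.787.

0.787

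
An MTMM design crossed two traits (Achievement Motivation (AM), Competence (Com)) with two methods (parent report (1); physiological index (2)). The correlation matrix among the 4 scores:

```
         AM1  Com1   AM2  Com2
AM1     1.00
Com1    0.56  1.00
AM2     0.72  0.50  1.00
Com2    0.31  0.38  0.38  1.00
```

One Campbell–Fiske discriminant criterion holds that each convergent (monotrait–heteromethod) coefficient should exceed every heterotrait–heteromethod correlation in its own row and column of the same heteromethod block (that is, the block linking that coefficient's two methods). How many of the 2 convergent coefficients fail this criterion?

Convergent coefficients and their comparison sets:
AM (methods 1·2): 0.72 vs {0.31, 0.50} → pass.
Com (methods 1·2): 0.38 vs {0.50, 0.31} → fail.
1 of 2 fail.

1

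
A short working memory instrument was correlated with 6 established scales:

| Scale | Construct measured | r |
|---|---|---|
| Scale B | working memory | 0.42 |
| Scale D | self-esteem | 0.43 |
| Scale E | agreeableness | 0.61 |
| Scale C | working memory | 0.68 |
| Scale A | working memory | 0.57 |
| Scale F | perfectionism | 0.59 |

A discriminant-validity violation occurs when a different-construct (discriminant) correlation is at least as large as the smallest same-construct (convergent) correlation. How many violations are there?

Convergent (same construct = working memory): Scale B, Scale C, Scale A.
Smallest convergent = 0.42. Discriminant values: 0.43, 0.61, 0.59; count ≥ 0.42 → 3.

3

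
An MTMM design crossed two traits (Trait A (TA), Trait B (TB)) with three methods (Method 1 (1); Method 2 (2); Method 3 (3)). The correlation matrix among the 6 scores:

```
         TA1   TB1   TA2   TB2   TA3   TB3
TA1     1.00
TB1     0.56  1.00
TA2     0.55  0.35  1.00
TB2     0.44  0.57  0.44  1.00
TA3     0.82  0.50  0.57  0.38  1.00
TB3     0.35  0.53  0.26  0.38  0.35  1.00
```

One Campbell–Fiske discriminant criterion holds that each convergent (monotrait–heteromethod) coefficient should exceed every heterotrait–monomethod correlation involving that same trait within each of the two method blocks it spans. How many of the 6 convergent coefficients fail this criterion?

Checking each validity diagonal entry against its comparison values:
TA (methods 1·2): 0.55 vs {0.56, 0.44} → fail.
TA (methods 1·3): 0.82 vs {0.56, 0.35} → pass.
TA (methods 2·3): 0.57 vs {0.44, 0.35} → pass.
TB (methods 1·2): 0.57 vs {0.56, 0.44} → pass.
TB (methods 1·3): 0.53 vs {0.56, 0.35} → fail.
TB (methods 2·3): 0.38 vs {0.44, 0.35} → fail.
3 of 6 fail.

3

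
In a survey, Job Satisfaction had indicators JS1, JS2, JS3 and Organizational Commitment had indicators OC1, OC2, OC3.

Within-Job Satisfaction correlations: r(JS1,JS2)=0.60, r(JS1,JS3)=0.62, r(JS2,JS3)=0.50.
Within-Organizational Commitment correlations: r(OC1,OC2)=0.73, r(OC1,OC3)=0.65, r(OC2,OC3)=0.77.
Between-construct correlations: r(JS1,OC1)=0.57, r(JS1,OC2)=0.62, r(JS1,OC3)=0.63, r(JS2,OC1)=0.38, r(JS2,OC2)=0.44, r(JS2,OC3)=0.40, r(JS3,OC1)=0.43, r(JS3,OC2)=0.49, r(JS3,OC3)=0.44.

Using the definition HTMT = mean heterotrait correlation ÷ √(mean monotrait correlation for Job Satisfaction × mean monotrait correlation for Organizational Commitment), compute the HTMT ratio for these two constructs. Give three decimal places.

0.763

Mean between = 4.40/9 = 0.4889.
Mean within-JS = 1.72/3 = 0.5733; mean within-OC = 2.15/3 = 0.7167.
Geometric mean = √(0.5733 × 0.7167) = 0.6410.
HTMT = 0.4889 / 0.6410 = 0.763.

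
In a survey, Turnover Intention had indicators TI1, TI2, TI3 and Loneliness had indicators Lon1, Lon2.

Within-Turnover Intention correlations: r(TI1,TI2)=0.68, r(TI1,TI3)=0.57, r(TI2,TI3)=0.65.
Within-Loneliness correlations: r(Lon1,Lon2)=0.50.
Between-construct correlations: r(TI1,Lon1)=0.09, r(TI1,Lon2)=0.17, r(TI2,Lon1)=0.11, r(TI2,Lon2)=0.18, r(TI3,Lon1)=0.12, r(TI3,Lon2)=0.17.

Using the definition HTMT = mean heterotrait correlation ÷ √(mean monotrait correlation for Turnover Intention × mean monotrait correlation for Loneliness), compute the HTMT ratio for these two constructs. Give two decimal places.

Between-construct mean = 0.84/6 = 0.1400.
Mean within-TI = 1.90/3 = 0.6333; mean within-Lon = 0.50/1 = 0.5000.
Geometric mean = √(0.6333 × 0.5000) = 0.5627.
HTMT = 0.1400 / 0.5627 = 0.25.

0.25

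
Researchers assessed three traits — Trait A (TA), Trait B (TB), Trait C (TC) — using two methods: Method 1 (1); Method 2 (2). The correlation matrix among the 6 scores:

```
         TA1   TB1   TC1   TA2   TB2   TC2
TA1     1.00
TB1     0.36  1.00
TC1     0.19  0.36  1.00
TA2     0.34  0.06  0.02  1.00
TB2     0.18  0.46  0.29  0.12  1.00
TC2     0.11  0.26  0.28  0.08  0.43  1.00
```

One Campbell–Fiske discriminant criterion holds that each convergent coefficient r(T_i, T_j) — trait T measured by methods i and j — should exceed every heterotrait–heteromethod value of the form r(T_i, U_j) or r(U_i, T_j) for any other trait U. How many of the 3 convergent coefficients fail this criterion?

Each convergent coefficient versus the relevant comparison correlations:
TA (methods 1·2): 0.34 vs {0.18, 0.06, 0.11, 0.02} → pass.
TB (methods 1·2): 0.46 vs {0.06, 0.18, 0.26, 0.29} → pass.
TC (methods 1·2): 0.28 vs {0.02, 0.11, 0.29, 0.26} → fail.
1 of 3 fail.

1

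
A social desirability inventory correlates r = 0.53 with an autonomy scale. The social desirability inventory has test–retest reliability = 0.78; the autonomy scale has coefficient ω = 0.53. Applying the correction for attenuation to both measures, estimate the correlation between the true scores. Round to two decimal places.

r_true = r_obs / √(r_xx · r_yy) = 0.53 / √(0.78 × 0.53) = 0.53 / √0.4134 = 0.53 / 0.6430 ≈ 0.82.

0.82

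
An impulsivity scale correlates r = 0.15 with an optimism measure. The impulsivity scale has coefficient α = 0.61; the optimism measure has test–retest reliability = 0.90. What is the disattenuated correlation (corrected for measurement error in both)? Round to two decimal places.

r_true = r_obs / √(r_xx · r_yy) = 0.15 / √(0.61 × 0.90) = 0.15 / √0.5490 = 0.15 / 0.7409 ≈ 0.20.

0.20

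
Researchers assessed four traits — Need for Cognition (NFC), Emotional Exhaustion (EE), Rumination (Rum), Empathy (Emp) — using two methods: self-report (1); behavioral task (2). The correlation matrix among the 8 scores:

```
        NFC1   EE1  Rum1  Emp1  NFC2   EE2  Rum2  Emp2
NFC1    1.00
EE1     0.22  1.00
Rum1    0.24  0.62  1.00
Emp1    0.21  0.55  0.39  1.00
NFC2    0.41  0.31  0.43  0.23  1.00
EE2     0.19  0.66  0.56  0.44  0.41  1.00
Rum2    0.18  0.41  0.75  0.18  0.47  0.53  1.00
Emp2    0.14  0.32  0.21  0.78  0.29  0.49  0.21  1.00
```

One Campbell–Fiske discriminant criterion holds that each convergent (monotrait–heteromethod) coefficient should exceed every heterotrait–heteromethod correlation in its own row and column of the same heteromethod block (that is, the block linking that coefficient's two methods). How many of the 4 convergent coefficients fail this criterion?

Each convergent coefficient versus the relevant comparison correlations:
NFC (methods 1·2): 0.41 vs {0.19, 0.31, 0.18, 0.43, 0.14, 0.23} → fail.
EE (methods 1·2): 0.66 vs {0.31, 0.19, 0.41, 0.56, 0.32, 0.44} → pass.
Rum (methods 1·2): 0.75 vs {0.43, 0.18, 0.56, 0.41, 0.21, 0.18} → pass.
Emp (methods 1·2): 0.78 vs {0.23, 0.14, 0.44, 0.32, 0.18, 0.21} → pass.
1 of 4 fail.

1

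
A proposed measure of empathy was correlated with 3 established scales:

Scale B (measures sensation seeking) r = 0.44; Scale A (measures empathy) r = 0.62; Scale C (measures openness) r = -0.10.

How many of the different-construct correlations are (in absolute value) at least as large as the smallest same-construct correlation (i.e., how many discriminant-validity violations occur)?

0

Convergent (same construct = empathy): Scale A.
Smallest convergent = 0.62. Discriminant |r|: 0.44, 0.10; count ≥ 0.62 → 0.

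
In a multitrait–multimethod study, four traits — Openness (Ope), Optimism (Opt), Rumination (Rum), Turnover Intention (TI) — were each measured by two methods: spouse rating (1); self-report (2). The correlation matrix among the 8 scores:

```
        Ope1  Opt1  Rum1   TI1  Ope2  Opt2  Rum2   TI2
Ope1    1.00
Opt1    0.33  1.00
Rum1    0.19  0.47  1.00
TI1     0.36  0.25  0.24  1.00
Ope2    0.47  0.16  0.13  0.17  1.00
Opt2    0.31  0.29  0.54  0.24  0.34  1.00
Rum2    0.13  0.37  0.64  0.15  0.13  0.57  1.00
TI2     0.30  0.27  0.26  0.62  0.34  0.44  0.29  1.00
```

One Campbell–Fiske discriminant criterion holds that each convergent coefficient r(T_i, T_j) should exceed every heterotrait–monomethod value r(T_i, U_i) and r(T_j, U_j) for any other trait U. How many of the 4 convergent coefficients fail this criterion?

1

Each convergent coefficient versus the relevant comparison correlations:
Ope (methods 1·2): 0.47 vs {0.33, 0.34, 0.19, 0.13, 0.36, 0.34} → pass.
Opt (methods 1·2): 0.29 vs {0.33, 0.34, 0.47, 0.57, 0.25, 0.44} → fail.
Rum (methods 1·2): 0.64 vs {0.19, 0.13, 0.47, 0.57, 0.24, 0.29} → pass.
TI (methods 1·2): 0.62 vs {0.36, 0.34, 0.25, 0.44, 0.24, 0.29} → pass.
1 of 4 fail.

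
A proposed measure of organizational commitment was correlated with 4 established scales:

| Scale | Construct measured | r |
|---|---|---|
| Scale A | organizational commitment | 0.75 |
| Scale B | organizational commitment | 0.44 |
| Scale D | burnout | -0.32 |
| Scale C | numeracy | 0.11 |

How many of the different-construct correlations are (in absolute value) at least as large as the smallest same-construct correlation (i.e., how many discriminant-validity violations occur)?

Convergent (same construct = organizational commitment): Scale A, Scale B.
Smallest convergent = 0.44. Discriminant |r|: 0.32, 0.11; count ≥ 0.44 → 0.

0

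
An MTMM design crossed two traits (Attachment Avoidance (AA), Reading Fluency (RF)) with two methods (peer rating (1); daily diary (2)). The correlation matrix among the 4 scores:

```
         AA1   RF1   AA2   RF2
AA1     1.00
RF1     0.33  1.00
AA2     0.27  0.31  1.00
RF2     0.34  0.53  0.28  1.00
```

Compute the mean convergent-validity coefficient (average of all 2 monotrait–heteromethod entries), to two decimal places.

0.40

Convergent values: 0.27, 0.53; mean = 0.80/2 = 0.40.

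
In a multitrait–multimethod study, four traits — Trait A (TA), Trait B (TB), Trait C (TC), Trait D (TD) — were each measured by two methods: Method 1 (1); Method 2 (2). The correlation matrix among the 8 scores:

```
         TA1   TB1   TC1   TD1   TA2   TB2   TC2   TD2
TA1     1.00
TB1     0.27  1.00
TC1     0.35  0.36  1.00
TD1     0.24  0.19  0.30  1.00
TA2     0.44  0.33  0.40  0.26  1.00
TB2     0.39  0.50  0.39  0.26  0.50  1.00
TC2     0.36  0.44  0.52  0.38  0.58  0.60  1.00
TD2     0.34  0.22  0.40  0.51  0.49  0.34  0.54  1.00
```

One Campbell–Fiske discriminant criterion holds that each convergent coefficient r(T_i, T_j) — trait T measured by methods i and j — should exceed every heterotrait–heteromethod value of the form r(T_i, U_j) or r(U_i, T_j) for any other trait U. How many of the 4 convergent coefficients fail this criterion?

0

Checking each validity diagonal entry against its comparison values:
TA (methods 1·2): 0.44 vs {0.39, 0.33, 0.36, 0.40, 0.34, 0.26} → pass.
TB (methods 1·2): 0.50 vs {0.33, 0.39, 0.44, 0.39, 0.22, 0.26} → pass.
TC (methods 1·2): 0.52 vs {0.40, 0.36, 0.39, 0.44, 0.40, 0.38} → pass.
TD (methods 1·2): 0.51 vs {0.26, 0.34, 0.26, 0.22, 0.38, 0.40} → pass.
0 of 4 fail.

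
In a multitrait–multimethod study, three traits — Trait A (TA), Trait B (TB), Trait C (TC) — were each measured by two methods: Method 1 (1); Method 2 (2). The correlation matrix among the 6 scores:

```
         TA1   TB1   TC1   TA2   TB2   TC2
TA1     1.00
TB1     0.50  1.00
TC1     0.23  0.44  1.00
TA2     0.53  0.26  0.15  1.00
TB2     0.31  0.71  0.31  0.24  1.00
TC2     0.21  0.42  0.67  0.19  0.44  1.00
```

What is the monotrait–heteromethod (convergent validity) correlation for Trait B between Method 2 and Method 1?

Same trait (TB), different methods: r(TB2, TB1) = 0.71.

0.71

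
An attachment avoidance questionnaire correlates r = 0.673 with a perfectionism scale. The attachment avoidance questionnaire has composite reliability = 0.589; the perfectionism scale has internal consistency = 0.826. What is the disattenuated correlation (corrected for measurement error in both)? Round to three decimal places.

r_true = r_obs / √(r_xx · r_yy) = 0.673 / √(0.589 × 0.826) = 0.673 / √0.486514 = 0.673 / 0.6975 ≈ 0.965.

0.965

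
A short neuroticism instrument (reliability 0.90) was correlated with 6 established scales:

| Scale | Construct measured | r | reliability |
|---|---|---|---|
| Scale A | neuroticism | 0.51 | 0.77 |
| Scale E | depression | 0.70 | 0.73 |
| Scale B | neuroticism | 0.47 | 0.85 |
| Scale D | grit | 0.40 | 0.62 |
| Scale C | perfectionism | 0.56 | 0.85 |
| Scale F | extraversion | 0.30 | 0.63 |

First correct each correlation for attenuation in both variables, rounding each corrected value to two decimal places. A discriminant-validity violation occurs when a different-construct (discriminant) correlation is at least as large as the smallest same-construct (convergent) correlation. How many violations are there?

3

Disattenuated r (r / √(r_scale · r_new)):
  Scale A (conv): 0.51 / √(0.77·0.90) = 0.61
  Scale E (disc): 0.70 / √(0.73·0.90) = 0.86
  Scale B (conv): 0.47 / √(0.85·0.90) = 0.54
  Scale D (disc): 0.40 / √(0.62·0.90) = 0.54
  Scale C (disc): 0.56 / √(0.85·0.90) = 0.64
  Scale F (disc): 0.30 / √(0.63·0.90) = 0.40
Smallest convergent = 0.54. Discriminant values: 0.86, 0.54, 0.64, 0.40; count ≥ 0.54 → 3.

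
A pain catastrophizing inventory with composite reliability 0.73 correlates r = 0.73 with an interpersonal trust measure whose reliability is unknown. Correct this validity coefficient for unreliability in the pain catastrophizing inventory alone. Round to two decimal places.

0.85

Single correction: r_c = r_obs / √r_xx = 0.73 / √0.73 = 0.73 / 0.8544 ≈ 0.85.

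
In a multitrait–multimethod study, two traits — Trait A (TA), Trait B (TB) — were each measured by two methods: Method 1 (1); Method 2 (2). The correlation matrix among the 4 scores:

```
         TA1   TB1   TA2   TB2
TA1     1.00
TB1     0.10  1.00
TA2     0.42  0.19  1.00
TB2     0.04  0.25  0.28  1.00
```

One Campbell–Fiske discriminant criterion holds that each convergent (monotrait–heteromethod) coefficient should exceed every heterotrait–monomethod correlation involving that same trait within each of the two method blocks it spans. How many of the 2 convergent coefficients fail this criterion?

1

Checking each validity diagonal entry against its comparison values:
TA (methods 1·2): 0.42 vs {0.10, 0.28} → pass.
TB (methods 1·2): 0.25 vs {0.10, 0.28} → fail.
1 of 2 fail.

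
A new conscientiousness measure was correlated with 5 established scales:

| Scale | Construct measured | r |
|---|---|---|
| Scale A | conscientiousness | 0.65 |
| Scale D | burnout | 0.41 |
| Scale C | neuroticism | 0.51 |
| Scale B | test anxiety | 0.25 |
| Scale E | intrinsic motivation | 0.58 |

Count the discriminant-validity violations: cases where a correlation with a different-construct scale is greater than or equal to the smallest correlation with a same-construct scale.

Convergent (same construct = conscientiousness): Scale A.
Smallest convergent = 0.65. Discriminant values: 0.41, 0.51, 0.25, 0.58; count ≥ 0.65 → 0.

0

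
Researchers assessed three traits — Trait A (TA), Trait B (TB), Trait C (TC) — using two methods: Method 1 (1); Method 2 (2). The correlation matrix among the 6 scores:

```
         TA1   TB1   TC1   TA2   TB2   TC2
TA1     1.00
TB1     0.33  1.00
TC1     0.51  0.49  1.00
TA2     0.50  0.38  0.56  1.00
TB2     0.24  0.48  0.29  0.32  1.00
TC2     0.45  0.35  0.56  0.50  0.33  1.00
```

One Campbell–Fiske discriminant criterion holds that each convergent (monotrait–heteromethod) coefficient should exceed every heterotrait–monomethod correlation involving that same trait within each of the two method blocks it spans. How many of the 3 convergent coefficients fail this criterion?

2

Convergent coefficients and their comparison sets:
TA (methods 1·2): 0.50 vs {0.33, 0.32, 0.51, 0.50} → fail.
TB (methods 1·2): 0.48 vs {0.33, 0.32, 0.49, 0.33} → fail.
TC (methods 1·2): 0.56 vs {0.51, 0.50, 0.49, 0.33} → pass.
2 of 3 fail.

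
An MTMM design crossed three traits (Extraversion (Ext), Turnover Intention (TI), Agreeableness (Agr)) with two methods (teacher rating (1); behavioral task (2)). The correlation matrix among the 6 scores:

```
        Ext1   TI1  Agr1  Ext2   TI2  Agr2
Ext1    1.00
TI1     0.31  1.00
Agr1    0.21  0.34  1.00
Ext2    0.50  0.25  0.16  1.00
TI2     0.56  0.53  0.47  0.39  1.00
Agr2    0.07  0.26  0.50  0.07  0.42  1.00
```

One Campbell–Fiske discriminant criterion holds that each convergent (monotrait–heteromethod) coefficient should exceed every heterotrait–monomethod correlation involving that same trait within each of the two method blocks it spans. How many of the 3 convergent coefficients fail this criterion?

0

Convergent coefficients and their comparison sets:
Ext (methods 1·2): 0.50 vs {0.31, 0.39, 0.21, 0.07} → pass.
TI (methods 1·2): 0.53 vs {0.31, 0.39, 0.34, 0.42} → pass.
Agr (methods 1·2): 0.50 vs {0.21, 0.07, 0.34, 0.42} → pass.
0 of 3 fail.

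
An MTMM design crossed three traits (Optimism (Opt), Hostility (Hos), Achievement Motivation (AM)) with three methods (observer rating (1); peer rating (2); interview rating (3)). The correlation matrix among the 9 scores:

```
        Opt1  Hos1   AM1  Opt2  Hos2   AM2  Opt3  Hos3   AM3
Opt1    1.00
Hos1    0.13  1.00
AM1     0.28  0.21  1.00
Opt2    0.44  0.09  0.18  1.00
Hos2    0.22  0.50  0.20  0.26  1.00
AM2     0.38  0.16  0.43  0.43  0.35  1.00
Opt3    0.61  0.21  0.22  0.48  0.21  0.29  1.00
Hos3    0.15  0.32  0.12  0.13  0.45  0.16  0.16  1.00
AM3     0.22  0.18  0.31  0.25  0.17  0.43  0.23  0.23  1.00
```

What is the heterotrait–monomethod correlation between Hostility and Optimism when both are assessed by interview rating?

Different traits, same method: r(Hos3, Opt3) = 0.16.

0.16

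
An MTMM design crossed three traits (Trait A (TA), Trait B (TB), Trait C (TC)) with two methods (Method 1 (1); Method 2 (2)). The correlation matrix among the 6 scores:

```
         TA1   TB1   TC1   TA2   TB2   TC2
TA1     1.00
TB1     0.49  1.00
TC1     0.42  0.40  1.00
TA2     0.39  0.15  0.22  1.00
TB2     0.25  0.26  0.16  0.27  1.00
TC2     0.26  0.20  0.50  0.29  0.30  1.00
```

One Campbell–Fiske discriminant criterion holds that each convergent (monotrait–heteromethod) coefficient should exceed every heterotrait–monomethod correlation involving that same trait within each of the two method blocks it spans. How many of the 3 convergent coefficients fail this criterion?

Convergent coefficients and their comparison sets:
TA (methods 1·2): 0.39 vs {0.49, 0.27, 0.42, 0.29} → fail.
TB (methods 1·2): 0.26 vs {0.49, 0.27, 0.40, 0.30} → fail.
TC (methods 1·2): 0.50 vs {0.42, 0.29, 0.40, 0.30} → pass.
2 of 3 fail.

2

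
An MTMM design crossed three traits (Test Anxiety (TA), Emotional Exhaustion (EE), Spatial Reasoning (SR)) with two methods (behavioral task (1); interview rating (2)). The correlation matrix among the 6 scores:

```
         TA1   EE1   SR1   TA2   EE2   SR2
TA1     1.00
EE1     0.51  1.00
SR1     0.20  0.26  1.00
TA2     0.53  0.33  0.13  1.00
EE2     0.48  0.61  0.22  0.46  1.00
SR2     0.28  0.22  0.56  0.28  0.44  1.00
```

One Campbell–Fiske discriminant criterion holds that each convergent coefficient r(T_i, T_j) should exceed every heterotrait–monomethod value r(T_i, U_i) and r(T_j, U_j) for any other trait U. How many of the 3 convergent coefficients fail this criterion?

0

Checking each validity diagonal entry against its comparison values:
TA (methods 1·2): 0.53 vs {0.51, 0.46, 0.20, 0.28} → pass.
EE (methods 1·2): 0.61 vs {0.51, 0.46, 0.26, 0.44} → pass.
SR (methods 1·2): 0.56 vs {0.20, 0.28, 0.26, 0.44} → pass.
0 of 3 fail.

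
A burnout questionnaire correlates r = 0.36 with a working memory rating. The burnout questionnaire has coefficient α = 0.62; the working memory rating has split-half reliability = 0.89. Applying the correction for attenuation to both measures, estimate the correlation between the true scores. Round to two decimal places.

r_true = r_obs / √(r_xx · r_yy) = 0.36 / √(0.62 × 0.89) = 0.36 / √0.5518 = 0.36 / 0.7428 ≈ 0.48.

0.48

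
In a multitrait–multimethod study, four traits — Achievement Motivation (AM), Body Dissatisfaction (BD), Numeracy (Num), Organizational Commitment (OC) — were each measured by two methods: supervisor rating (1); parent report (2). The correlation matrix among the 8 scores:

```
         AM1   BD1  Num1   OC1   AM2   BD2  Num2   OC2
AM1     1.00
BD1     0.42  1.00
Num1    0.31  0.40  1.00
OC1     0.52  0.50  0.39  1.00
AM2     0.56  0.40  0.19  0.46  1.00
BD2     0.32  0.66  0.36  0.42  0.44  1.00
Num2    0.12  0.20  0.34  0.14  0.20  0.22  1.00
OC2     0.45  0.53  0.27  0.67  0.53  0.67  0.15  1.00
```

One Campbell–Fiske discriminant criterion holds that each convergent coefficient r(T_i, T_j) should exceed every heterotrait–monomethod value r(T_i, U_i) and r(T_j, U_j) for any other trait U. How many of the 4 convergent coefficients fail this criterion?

Convergent coefficients and their comparison sets:
AM (methods 1·2): 0.56 vs {0.42, 0.44, 0.31, 0.20, 0.52, 0.53} → pass.
BD (methods 1·2): 0.66 vs {0.42, 0.44, 0.40, 0.22, 0.50, 0.67} → fail.
Num (methods 1·2): 0.34 vs {0.31, 0.20, 0.40, 0.22, 0.39, 0.15} → fail.
OC (methods 1·2): 0.67 vs {0.52, 0.53, 0.50, 0.67, 0.39, 0.15} → fail.
3 of 4 fail.

3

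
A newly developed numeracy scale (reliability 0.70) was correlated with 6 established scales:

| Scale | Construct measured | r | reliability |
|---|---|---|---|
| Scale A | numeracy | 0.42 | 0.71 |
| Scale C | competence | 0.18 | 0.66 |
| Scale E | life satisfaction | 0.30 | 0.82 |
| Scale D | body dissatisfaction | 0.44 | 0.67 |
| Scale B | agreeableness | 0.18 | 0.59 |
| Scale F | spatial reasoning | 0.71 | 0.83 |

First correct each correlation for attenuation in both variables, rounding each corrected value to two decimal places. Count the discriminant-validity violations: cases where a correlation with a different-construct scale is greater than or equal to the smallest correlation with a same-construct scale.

Disattenuated r (r / √(r_scale · r_new)):
  Scale A (conv): 0.42 / √(0.71·0.70) = 0.60
  Scale C (disc): 0.18 / √(0.66·0.70) = 0.26
  Scale E (disc): 0.30 / √(0.82·0.70) = 0.40
  Scale D (disc): 0.44 / √(0.67·0.70) = 0.64
  Scale B (disc): 0.18 / √(0.59·0.70) = 0.28
  Scale F (disc): 0.71 / √(0.83·0.70) = 0.93
Smallest convergent = 0.60. Discriminant values: 0.26, 0.40, 0.64, 0.28, 0.93; count ≥ 0.60 → 2.

2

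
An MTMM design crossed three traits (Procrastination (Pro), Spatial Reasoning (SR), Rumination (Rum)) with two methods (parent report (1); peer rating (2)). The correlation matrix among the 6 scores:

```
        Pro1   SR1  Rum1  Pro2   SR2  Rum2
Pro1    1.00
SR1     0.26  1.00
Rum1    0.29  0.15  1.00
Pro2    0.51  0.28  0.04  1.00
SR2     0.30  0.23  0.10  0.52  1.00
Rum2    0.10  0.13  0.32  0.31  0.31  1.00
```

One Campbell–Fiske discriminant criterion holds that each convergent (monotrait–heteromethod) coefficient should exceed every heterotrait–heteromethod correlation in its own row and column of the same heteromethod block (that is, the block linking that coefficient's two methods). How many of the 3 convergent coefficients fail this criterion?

Each convergent coefficient versus the relevant comparison correlations:
Pro (methods 1·2): 0.51 vs {0.30, 0.28, 0.10, 0.04} → pass.
SR (methods 1·2): 0.23 vs {0.28, 0.30, 0.13, 0.10} → fail.
Rum (methods 1·2): 0.32 vs {0.04, 0.10, 0.10, 0.13} → pass.
1 of 3 fail.

1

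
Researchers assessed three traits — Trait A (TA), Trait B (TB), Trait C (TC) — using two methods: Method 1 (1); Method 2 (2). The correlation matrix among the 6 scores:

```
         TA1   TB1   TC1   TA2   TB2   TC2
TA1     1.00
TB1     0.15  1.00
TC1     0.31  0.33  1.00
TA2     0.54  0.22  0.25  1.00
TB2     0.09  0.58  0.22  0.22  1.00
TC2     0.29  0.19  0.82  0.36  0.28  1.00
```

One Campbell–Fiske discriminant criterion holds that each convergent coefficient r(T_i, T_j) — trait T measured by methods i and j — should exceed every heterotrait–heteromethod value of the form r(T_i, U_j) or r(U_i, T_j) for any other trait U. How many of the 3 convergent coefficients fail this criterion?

0

Checking each validity diagonal entry against its comparison values:
TA (methods 1·2): 0.54 vs {0.09, 0.22, 0.29, 0.25} → pass.
TB (methods 1·2): 0.58 vs {0.22, 0.09, 0.19, 0.22} → pass.
TC (methods 1·2): 0.82 vs {0.25, 0.29, 0.22, 0.19} → pass.
0 of 3 fail.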